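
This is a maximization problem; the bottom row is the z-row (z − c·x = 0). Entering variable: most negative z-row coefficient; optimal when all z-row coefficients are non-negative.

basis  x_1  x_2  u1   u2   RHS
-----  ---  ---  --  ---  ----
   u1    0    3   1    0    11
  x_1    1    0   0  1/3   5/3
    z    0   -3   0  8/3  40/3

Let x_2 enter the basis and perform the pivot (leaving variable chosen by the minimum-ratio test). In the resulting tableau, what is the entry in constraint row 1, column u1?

Ratio test on column x_2 — row 1: 11/3 = 11/3; row 2: entry 0 ≤ 0. Minimum is 11/3 at row 1 (u1 leaves); pivot element 3.
Divide row 1 by 3; eliminate column x_2 from the other rows.
In the new row 1, the u1 entry is the old entry divided by the pivot: 1/3 = 1/3.

1/3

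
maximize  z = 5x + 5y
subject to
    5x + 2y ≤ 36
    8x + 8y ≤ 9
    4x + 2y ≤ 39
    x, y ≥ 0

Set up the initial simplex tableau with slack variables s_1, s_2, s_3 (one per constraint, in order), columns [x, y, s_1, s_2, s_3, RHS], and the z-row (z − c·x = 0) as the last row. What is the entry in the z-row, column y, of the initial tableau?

The z-row carries the negated objective coefficients: the y entry is -5.

-5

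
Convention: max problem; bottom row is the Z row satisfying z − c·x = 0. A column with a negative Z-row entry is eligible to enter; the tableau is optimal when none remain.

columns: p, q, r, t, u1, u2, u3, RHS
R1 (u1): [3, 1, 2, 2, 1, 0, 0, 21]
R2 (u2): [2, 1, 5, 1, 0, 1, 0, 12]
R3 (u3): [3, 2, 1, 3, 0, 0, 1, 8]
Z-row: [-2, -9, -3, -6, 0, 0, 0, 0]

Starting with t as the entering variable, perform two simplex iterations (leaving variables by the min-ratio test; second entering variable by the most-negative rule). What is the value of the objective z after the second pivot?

Ratio test on column t — row 1: 21/2 = 21/2; row 2: 12/1 = 12; row 3: 8/3 = 8/3. Minimum is 8/3 at row 3 (u3 leaves); pivot element 3.
Pivot on row 3; the Z-row RHS becomes 0 − (-6)·(8/3) = 16.
Next entering variable (most negative Z-row entry -5): q.
Ratio test on column q — row 1: entry -1/3 ≤ 0; row 2: (28/3)/(1/3) = 28; row 3: (8/3)/(2/3) = 4. Minimum is 4 at row 3 (t leaves); pivot element 2/3.
After the second pivot the Z-row RHS is 16 − (-5)·4 = 36.

36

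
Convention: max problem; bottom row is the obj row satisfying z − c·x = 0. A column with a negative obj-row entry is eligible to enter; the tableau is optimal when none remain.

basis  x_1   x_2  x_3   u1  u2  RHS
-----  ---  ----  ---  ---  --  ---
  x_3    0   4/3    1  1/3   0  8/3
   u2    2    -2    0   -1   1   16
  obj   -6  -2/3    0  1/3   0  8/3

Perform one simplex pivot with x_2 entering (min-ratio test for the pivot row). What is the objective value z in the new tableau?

Ratio test on column x_2 — row 1: (8/3)/(4/3) = 2; row 2: entry -2 ≤ 0. Minimum is 2 at row 1 (x_3 leaves); pivot element 4/3.
Pivot on row 1; the obj-row RHS becomes 8/3 − (-2/3)·2 = 4.

4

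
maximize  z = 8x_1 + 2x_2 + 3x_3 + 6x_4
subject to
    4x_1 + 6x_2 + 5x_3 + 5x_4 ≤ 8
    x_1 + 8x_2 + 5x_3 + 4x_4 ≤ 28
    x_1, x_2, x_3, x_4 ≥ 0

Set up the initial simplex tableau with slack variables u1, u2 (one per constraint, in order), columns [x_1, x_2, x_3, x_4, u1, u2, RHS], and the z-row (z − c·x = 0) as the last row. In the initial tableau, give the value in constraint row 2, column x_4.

Constraint 2 has coefficient 4 on x_4.

4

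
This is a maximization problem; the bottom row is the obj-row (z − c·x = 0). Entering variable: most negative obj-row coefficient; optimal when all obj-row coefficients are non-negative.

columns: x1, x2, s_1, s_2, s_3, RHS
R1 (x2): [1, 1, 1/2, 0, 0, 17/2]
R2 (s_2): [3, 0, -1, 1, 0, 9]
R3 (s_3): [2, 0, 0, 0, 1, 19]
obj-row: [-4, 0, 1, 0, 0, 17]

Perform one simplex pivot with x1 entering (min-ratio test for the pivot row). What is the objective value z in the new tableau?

Ratio test on column x1 — row 1: (17/2)/1 = 17/2; row 2: 9/3 = 3; row 3: 19/2 = 19/2. Minimum is 3 at row 2 (s_2 leaves); pivot element 3.
Pivot on row 2; the obj-row RHS becomes 17 − (-4)·3 = 29.

29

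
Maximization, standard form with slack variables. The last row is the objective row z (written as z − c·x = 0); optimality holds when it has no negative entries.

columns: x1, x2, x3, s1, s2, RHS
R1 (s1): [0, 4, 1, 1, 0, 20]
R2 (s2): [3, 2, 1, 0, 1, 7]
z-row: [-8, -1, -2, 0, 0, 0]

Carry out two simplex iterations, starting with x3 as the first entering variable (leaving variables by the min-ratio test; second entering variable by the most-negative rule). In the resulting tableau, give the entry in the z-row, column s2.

Ratio test on column x3 — row 1: 20/1 = 20; row 2: 7/1 = 7. Minimum is 7 at row 2 (s2 leaves); pivot element 1.
Divide row 2 by 1; eliminate column x3 from the other rows.
Second iteration: most negative z-row entry is -2 in column x1, so x1 enters.
Ratio test on column x1 — row 1: entry -3 ≤ 0; row 2: 7/3 = 7/3. Minimum is 7/3 at row 2 (x3 leaves); pivot element 3.
Divide row 2 by 3; eliminate column x1 from the other rows.
After both pivots, the entry at the z-row, column s2 is 8/3.

8/3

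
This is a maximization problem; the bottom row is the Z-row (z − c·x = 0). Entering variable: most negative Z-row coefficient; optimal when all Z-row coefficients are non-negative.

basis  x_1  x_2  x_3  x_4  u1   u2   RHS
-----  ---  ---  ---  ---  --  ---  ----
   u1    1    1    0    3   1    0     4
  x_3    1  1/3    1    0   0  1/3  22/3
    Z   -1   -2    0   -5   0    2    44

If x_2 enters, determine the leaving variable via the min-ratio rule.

Column x_2 entries and ratios — u1: 4/1 = 4; x_3: (22/3)/(1/3) = 22.
Smallest ratio is 4 in the row of u1, so u1 leaves.

u1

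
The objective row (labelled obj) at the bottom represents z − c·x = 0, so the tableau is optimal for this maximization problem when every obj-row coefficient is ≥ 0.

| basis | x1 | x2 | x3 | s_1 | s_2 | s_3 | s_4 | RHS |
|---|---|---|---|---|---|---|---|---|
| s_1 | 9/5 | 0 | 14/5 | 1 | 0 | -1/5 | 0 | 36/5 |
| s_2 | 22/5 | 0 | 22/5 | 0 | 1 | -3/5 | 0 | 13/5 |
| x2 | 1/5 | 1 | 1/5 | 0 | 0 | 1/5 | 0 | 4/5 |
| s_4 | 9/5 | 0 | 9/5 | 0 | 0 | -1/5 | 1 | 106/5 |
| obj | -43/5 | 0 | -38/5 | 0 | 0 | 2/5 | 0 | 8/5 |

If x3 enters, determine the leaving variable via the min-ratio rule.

Column x3 entries and ratios — s_1: (36/5)/(14/5) = 18/7; s_2: (13/5)/(22/5) = 13/22; x2: (4/5)/(1/5) = 4; s_4: (106/5)/(9/5) = 106/9.
Smallest ratio is 13/22 in the row of s_2, so s_2 leaves.

s_2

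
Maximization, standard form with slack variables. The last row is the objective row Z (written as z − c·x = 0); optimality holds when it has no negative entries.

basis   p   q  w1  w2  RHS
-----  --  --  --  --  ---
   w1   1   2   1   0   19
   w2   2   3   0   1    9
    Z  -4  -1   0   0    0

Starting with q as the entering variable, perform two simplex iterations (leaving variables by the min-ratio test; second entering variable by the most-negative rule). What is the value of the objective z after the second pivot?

18

Ratio test on column q — row 1: 19/2 = 19/2; row 2: 9/3 = 3. Minimum is 3 at row 2 (w2 leaves); pivot element 3.
Pivot on row 2; the Z-row RHS becomes 0 − (-1)·3 = 3.
Next entering variable (most negative Z-row entry -10/3): p.
Ratio test on column p — row 1: entry -1/3 ≤ 0; row 2: 3/(2/3) = 9/2. Minimum is 9/2 at row 2 (q leaves); pivot element 2/3.
After the second pivot the Z-row RHS is 3 − (-10/3)·(9/2) = 18.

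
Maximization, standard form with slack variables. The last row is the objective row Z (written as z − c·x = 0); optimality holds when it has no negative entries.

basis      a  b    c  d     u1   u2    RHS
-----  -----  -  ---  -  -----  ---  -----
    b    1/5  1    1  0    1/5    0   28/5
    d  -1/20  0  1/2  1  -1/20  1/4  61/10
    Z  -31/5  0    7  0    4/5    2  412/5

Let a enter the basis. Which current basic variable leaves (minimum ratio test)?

b

Column a entries and ratios — b: (28/5)/(1/5) = 28; d: -1/20 ≤ 0, skip.
Smallest ratio is 28 in the row of b, so b leaves.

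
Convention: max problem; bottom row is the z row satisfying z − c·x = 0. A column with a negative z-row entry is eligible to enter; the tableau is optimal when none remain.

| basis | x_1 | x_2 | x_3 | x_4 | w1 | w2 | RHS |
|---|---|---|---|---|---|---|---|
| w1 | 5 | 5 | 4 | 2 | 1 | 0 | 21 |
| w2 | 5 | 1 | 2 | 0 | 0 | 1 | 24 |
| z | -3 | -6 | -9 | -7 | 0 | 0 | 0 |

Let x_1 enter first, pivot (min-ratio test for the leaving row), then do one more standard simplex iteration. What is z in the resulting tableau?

Ratio test on column x_1 — row 1: 21/5 = 21/5; row 2: 24/5 = 24/5. Minimum is 21/5 at row 1 (w1 leaves); pivot element 5.
Pivot on row 1; the z-row RHS becomes 0 − (-3)·(21/5) = 63/5.
Next entering variable (most negative z-row entry -33/5): x_3.
Ratio test on column x_3 — row 1: (21/5)/(4/5) = 21/4; row 2: entry -2 ≤ 0. Minimum is 21/4 at row 1 (x_1 leaves); pivot element 4/5.
After the second pivot the z-row RHS is 63/5 − (-33/5)·(21/4) = 189/4.

189/4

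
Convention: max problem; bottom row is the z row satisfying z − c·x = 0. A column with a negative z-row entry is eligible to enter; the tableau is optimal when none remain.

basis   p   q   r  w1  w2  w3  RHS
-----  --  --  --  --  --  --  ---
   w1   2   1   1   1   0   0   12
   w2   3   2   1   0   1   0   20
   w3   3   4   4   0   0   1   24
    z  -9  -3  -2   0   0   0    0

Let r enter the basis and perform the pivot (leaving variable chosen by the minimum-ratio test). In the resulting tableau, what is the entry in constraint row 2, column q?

Ratio test on column r — row 1: 12/1 = 12; row 2: 20/1 = 20; row 3: 24/4 = 6. Minimum is 6 at row 3 (w3 leaves); pivot element 4.
Divide row 3 by 4; eliminate column r from the other rows.
Row 2 update in column q: 2 − 1·1 = 1.

1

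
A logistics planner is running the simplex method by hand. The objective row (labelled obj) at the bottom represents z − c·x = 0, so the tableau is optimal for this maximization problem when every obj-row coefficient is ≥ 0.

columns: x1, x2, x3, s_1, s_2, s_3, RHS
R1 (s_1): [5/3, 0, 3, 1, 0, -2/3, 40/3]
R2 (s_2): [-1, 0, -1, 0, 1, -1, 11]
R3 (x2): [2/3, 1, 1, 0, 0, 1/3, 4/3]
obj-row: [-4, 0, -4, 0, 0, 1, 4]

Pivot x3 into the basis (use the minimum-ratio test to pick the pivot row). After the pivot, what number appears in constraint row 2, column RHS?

37/3

Ratio test on column x3 — row 1: (40/3)/3 = 40/9; row 2: entry -1 ≤ 0; row 3: (4/3)/1 = 4/3. Minimum is 4/3 at row 3 (x2 leaves); pivot element 1.
Divide row 3 by 1; eliminate column x3 from the other rows.
Row 2 update in column RHS: 11 − (-1)·(4/3) = 37/3.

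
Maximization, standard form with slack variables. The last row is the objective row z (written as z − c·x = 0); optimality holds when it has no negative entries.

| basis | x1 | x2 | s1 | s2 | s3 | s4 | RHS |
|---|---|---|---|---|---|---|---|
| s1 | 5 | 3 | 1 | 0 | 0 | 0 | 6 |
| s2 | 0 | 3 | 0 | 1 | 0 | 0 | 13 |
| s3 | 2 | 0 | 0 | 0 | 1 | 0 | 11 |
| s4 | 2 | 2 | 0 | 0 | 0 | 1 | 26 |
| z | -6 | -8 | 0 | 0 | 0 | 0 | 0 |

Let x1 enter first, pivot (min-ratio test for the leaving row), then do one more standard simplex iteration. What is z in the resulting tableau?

16

Ratio test on column x1 — row 1: 6/5 = 6/5; row 2: entry 0 ≤ 0; row 3: 11/2 = 11/2; row 4: 26/2 = 13. Minimum is 6/5 at row 1 (s1 leaves); pivot element 5.
Pivot on row 1; the z-row RHS becomes 0 − (-6)·(6/5) = 36/5.
Next entering variable (most negative z-row entry -22/5): x2.
Ratio test on column x2 — row 1: (6/5)/(3/5) = 2; row 2: 13/3 = 13/3; row 3: entry -6/5 ≤ 0; row 4: (118/5)/(4/5) = 59/2. Minimum is 2 at row 1 (x1 leaves); pivot element 3/5.
After the second pivot the z-row RHS is 36/5 − (-22/5)·2 = 16.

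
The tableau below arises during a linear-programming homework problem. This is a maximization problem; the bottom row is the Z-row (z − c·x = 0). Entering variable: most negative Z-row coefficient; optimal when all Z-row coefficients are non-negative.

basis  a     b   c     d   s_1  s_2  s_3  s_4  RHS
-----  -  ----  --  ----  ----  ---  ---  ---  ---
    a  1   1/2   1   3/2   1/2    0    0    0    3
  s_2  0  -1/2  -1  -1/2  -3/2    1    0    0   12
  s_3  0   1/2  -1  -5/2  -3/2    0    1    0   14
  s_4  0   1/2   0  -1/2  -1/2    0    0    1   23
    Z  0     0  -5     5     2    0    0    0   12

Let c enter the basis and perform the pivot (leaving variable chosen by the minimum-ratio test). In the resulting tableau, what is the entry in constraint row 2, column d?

Ratio test on column c — row 1: 3/1 = 3; row 2: entry -1 ≤ 0; row 3: entry -1 ≤ 0; row 4: entry 0 ≤ 0. Minimum is 3 at row 1 (a leaves); pivot element 1.
Divide row 1 by 1; eliminate column c from the other rows.
Row 2 update in column d: -1/2 − (-1)·(3/2) = 1.

1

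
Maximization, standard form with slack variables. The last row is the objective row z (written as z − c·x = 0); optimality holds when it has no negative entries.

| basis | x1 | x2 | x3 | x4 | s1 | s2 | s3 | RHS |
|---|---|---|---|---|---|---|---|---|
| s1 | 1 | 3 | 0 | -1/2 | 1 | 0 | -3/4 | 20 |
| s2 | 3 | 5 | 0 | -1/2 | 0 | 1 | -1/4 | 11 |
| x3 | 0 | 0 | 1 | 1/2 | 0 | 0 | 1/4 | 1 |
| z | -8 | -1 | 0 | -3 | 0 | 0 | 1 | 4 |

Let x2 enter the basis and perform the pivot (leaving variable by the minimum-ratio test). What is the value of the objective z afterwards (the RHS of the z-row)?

Ratio test on column x2 — row 1: 20/3 = 20/3; row 2: 11/5 = 11/5; row 3: entry 0 ≤ 0. Minimum is 11/5 at row 2 (s2 leaves); pivot element 5.
Pivot on row 2; the z-row RHS becomes 4 − (-1)·(11/5) = 31/5.

31/5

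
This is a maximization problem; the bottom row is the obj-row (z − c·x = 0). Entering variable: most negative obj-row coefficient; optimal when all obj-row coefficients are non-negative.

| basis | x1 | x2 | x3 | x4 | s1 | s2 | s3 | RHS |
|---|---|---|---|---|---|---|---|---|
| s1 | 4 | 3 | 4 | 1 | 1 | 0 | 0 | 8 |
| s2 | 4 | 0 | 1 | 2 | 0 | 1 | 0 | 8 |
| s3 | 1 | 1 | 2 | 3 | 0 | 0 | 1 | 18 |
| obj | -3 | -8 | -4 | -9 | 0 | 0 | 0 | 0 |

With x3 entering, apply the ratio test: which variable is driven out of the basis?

s1

Column x3 entries and ratios — s1: 8/4 = 2; s2: 8/1 = 8; s3: 18/2 = 9.
Smallest ratio is 2 in the row of s1, so s1 leaves.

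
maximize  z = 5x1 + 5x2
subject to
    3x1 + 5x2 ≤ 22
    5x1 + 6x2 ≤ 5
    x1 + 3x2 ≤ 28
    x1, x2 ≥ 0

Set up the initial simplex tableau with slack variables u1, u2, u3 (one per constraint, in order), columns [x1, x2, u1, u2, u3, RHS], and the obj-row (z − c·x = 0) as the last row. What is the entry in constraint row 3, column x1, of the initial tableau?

1

Constraint 3 has coefficient 1 on x1.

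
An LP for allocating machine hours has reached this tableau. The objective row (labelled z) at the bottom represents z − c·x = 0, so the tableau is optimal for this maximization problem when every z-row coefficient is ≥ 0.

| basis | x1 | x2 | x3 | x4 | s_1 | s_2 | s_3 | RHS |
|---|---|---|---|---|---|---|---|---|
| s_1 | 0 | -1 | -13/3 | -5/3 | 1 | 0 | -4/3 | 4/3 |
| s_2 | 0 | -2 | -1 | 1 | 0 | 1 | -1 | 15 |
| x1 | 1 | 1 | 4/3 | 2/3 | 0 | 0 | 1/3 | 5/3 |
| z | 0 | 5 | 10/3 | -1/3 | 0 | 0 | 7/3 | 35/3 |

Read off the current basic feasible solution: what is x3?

x3 is not in the basis, so in the current basic feasible solution x3 = 0.

0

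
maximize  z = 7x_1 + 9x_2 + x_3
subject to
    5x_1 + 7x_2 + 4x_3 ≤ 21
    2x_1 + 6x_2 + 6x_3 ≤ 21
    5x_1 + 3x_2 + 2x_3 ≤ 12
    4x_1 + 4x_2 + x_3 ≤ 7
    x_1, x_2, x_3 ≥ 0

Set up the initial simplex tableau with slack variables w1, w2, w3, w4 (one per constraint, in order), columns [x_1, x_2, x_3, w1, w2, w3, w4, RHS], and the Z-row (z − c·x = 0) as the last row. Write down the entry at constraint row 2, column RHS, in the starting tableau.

The RHS of constraint 2 is b_2 = 21.

21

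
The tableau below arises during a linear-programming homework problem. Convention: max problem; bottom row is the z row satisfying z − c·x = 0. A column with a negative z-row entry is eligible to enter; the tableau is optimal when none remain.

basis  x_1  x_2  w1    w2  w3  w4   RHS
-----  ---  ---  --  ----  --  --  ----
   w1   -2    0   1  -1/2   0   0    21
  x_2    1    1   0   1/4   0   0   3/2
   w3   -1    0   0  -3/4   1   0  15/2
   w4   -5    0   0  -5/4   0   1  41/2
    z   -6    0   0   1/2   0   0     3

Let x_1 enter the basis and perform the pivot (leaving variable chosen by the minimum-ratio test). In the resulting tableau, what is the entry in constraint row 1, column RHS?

Ratio test on column x_1 — row 1: entry -2 ≤ 0; row 2: (3/2)/1 = 3/2; row 3: entry -1 ≤ 0; row 4: entry -5 ≤ 0. Minimum is 3/2 at row 2 (x_2 leaves); pivot element 1.
Divide row 2 by 1; eliminate column x_1 from the other rows.
Row 1 update in column RHS: 21 − (-2)·(3/2) = 24.

24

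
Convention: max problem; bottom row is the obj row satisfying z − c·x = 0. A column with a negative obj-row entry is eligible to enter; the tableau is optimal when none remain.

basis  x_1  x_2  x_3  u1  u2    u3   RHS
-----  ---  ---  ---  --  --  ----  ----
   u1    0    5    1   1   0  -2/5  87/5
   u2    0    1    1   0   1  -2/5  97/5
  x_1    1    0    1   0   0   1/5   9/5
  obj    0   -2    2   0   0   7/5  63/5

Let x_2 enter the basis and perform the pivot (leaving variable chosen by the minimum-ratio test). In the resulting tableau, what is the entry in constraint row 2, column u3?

-8/25

Ratio test on column x_2 — row 1: (87/5)/5 = 87/25; row 2: (97/5)/1 = 97/5; row 3: entry 0 ≤ 0. Minimum is 87/25 at row 1 (u1 leaves); pivot element 5.
Divide row 1 by 5; eliminate column x_2 from the other rows.
Row 2 update in column u3: -2/5 − 1·(-2/25) = -8/25.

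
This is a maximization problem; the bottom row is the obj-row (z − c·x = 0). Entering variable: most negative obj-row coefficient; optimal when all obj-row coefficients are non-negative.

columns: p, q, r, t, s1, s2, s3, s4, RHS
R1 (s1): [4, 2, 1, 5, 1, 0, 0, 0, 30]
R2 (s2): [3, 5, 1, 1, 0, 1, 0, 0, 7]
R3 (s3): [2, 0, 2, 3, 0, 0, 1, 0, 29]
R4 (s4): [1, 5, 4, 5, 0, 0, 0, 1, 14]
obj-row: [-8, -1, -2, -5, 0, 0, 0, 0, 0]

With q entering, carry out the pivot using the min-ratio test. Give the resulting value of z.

Ratio test on column q — row 1: 30/2 = 15; row 2: 7/5 = 7/5; row 3: entry 0 ≤ 0; row 4: 14/5 = 14/5. Minimum is 7/5 at row 2 (s2 leaves); pivot element 5.
Pivot on row 2; the obj-row RHS becomes 0 − (-1)·(7/5) = 7/5.

7/5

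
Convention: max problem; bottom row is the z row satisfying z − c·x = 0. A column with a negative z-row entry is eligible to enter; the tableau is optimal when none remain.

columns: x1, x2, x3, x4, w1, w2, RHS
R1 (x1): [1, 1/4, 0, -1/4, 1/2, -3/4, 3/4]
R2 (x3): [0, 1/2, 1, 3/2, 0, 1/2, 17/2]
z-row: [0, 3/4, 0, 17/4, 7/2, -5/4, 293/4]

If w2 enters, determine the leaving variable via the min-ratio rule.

x3

Column w2 entries and ratios — x1: -3/4 ≤ 0, skip; x3: (17/2)/(1/2) = 17.
Smallest ratio is 17 in the row of x3, so x3 leaves.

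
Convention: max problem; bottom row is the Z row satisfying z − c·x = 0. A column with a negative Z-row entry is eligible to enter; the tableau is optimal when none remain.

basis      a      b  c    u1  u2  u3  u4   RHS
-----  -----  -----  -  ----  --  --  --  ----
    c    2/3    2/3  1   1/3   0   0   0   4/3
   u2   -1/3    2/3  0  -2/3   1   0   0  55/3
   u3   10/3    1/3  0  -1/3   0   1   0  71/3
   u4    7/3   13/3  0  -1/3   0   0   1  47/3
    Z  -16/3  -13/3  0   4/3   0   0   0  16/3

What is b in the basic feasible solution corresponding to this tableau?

b is not in the basis, so in the current basic feasible solution b = 0.

0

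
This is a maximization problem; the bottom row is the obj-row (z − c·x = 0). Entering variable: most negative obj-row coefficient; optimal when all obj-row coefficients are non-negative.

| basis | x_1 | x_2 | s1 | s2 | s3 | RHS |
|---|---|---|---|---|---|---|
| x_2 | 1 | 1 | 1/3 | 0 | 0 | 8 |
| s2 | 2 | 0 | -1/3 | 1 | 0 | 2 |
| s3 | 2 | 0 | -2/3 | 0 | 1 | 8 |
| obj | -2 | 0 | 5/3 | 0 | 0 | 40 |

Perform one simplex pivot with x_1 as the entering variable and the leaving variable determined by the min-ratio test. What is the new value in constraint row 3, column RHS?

Ratio test on column x_1 — row 1: 8/1 = 8; row 2: 2/2 = 1; row 3: 8/2 = 4. Minimum is 1 at row 2 (s2 leaves); pivot element 2.
Divide row 2 by 2; eliminate column x_1 from the other rows.
Row 3 update in column RHS: 8 − 2·1 = 6.

6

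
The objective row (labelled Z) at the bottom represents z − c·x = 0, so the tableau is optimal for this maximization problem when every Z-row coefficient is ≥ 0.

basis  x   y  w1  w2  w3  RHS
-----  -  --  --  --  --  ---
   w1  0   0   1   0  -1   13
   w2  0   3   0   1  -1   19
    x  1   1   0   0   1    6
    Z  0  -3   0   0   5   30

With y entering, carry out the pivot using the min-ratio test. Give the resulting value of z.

48

Ratio test on column y — row 1: entry 0 ≤ 0; row 2: 19/3 = 19/3; row 3: 6/1 = 6. Minimum is 6 at row 3 (x leaves); pivot element 1.
Pivot on row 3; the Z-row RHS becomes 30 − (-3)·6 = 48.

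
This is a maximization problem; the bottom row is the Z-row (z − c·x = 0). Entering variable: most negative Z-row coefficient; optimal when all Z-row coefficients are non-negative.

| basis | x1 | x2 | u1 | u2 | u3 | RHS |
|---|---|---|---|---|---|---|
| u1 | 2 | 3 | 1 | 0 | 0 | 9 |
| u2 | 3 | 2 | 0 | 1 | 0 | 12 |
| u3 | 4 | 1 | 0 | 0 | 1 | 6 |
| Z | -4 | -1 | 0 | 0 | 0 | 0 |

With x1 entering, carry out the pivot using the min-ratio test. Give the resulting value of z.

Ratio test on column x1 — row 1: 9/2 = 9/2; row 2: 12/3 = 4; row 3: 6/4 = 3/2. Minimum is 3/2 at row 3 (u3 leaves); pivot element 4.
Pivot on row 3; the Z-row RHS becomes 0 − (-4)·(3/2) = 6.

6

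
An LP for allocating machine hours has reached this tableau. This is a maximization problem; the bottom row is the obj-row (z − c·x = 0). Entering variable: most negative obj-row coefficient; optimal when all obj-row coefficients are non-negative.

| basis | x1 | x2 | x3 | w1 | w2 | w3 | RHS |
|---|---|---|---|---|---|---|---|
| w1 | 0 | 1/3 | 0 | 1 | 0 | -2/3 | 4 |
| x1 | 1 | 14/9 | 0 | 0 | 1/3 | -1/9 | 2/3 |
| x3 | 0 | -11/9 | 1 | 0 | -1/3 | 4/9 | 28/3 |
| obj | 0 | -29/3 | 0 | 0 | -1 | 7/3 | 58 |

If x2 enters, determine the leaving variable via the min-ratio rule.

x1

Column x2 entries and ratios — w1: 4/(1/3) = 12; x1: (2/3)/(14/9) = 3/7; x3: -11/9 ≤ 0, skip.
Smallest ratio is 3/7 in the row of x1, so x1 leaves.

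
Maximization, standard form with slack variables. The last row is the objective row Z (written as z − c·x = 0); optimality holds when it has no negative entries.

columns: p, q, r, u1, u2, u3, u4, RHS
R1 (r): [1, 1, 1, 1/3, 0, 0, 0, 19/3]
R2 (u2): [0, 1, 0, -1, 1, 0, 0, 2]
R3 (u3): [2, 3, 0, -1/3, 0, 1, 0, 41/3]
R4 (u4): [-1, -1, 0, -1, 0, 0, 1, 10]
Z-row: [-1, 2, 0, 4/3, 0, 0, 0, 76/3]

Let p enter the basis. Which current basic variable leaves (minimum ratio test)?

r

Column p entries and ratios — r: (19/3)/1 = 19/3; u2: 0 ≤ 0, skip; u3: (41/3)/2 = 41/6; u4: -1 ≤ 0, skip.
Smallest ratio is 19/3 in the row of r, so r leaves.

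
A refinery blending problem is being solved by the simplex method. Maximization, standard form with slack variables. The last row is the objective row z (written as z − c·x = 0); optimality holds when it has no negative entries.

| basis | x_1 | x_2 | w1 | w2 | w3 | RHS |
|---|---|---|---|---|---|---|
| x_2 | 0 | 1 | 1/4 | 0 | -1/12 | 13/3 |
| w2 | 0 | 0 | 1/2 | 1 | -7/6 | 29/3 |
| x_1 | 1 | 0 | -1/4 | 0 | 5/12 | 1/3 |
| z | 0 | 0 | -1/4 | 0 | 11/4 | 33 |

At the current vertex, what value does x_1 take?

x_1 is basic (row 3); its value is the RHS of that row, 1/3.

1/3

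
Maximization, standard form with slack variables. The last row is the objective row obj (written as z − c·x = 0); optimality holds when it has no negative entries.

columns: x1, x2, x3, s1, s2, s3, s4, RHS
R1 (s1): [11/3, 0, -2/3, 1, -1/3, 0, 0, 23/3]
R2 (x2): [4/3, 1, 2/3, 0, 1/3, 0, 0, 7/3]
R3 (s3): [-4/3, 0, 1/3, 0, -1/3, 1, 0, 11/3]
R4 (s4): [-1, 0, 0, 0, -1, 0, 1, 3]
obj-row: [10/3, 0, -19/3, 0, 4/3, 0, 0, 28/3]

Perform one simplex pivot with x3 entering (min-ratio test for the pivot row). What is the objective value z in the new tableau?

63/2

Ratio test on column x3 — row 1: entry -2/3 ≤ 0; row 2: (7/3)/(2/3) = 7/2; row 3: (11/3)/(1/3) = 11; row 4: entry 0 ≤ 0. Minimum is 7/2 at row 2 (x2 leaves); pivot element 2/3.
Pivot on row 2; the obj-row RHS becomes 28/3 − (-19/3)·(7/2) = 63/2.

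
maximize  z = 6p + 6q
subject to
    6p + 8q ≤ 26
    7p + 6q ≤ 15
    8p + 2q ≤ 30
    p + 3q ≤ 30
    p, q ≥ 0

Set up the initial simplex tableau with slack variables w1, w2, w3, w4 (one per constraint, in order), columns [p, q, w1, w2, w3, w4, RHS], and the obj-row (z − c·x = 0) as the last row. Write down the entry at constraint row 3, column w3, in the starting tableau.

Slack w3 belongs to constraint 3; its column is the unit vector e_3, so the entry in row 3 is 1.

1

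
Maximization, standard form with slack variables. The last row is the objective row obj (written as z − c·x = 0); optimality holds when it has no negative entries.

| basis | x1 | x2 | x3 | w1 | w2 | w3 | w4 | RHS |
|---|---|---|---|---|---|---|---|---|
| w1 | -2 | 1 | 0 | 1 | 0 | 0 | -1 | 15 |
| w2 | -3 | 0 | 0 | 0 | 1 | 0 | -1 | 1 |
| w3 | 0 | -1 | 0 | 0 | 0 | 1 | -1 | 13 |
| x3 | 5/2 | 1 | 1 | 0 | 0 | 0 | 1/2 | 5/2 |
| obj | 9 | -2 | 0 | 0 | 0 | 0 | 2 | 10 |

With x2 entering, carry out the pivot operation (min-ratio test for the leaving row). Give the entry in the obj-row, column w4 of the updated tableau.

Ratio test on column x2 — row 1: 15/1 = 15; row 2: entry 0 ≤ 0; row 3: entry -1 ≤ 0; row 4: (5/2)/1 = 5/2. Minimum is 5/2 at row 4 (x3 leaves); pivot element 1.
Divide row 4 by 1; eliminate column x2 from the other rows.
obj-row update in column w4: 2 − (-2)·(1/2) = 3.

3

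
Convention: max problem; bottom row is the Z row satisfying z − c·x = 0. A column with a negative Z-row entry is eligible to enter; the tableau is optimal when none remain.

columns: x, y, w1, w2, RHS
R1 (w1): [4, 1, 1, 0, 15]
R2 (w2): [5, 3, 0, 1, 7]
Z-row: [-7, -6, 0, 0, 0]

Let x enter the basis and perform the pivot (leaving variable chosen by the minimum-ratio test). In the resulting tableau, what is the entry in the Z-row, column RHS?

Ratio test on column x — row 1: 15/4 = 15/4; row 2: 7/5 = 7/5. Minimum is 7/5 at row 2 (w2 leaves); pivot element 5.
Divide row 2 by 5; eliminate column x from the other rows.
Z-row update in column RHS: 0 − (-7)·(7/5) = 49/5.

49/5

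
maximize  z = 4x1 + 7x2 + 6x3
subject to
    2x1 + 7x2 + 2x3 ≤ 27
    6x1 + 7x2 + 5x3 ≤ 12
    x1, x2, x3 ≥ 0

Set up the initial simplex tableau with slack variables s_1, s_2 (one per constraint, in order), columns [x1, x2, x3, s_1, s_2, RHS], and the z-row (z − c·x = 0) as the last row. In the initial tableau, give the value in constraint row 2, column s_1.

0

Slack s_1 belongs to constraint 1; its column is the unit vector e_1, so the entry in row 2 is 0.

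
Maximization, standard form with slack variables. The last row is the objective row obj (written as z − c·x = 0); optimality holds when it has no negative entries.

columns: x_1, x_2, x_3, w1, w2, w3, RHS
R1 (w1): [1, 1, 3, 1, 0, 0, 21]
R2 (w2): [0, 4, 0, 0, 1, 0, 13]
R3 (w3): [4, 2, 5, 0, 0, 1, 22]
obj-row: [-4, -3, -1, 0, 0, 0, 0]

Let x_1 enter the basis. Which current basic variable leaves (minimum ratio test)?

w3

Column x_1 entries and ratios — w1: 21/1 = 21; w2: 0 ≤ 0, skip; w3: 22/4 = 11/2.
Smallest ratio is 11/2 in the row of w3, so w3 leaves.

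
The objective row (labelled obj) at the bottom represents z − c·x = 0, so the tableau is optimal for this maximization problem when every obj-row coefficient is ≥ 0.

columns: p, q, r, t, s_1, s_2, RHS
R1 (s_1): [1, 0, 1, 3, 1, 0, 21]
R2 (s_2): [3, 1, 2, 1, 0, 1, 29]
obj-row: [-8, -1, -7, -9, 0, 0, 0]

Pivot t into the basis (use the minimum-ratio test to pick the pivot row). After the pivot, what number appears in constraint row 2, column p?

8/3

Ratio test on column t — row 1: 21/3 = 7; row 2: 29/1 = 29. Minimum is 7 at row 1 (s_1 leaves); pivot element 3.
Divide row 1 by 3; eliminate column t from the other rows.
Row 2 update in column p: 3 − 1·(1/3) = 8/3.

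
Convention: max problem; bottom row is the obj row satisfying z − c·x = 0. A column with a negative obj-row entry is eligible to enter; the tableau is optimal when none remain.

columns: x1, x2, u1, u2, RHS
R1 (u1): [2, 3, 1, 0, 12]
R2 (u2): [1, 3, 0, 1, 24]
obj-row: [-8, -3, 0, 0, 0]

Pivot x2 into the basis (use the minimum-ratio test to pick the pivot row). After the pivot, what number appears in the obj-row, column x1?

-6

Ratio test on column x2 — row 1: 12/3 = 4; row 2: 24/3 = 8. Minimum is 4 at row 1 (u1 leaves); pivot element 3.
Divide row 1 by 3; eliminate column x2 from the other rows.
obj-row update in column x1: -8 − (-3)·(2/3) = -6.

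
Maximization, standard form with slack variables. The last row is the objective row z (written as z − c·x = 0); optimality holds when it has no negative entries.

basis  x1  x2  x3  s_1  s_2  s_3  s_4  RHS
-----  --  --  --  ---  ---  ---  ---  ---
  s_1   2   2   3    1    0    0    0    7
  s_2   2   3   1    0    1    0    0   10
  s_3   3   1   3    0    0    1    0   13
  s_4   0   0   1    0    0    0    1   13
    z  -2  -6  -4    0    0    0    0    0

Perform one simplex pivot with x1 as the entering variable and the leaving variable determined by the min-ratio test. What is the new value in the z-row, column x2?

Ratio test on column x1 — row 1: 7/2 = 7/2; row 2: 10/2 = 5; row 3: 13/3 = 13/3; row 4: entry 0 ≤ 0. Minimum is 7/2 at row 1 (s_1 leaves); pivot element 2.
Divide row 1 by 2; eliminate column x1 from the other rows.
z-row update in column x2: -6 − (-2)·1 = -4.

-4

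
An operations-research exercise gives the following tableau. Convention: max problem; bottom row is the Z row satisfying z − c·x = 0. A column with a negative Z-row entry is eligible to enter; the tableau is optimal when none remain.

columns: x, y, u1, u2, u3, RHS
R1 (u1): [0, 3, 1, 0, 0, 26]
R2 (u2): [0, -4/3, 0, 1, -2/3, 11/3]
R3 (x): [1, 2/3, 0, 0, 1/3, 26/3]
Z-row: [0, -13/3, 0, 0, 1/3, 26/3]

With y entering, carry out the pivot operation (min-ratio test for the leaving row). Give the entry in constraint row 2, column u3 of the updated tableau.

-2/3

Ratio test on column y — row 1: 26/3 = 26/3; row 2: entry -4/3 ≤ 0; row 3: (26/3)/(2/3) = 13. Minimum is 26/3 at row 1 (u1 leaves); pivot element 3.
Divide row 1 by 3; eliminate column y from the other rows.
Row 2 update in column u3: -2/3 − (-4/3)·0 = -2/3.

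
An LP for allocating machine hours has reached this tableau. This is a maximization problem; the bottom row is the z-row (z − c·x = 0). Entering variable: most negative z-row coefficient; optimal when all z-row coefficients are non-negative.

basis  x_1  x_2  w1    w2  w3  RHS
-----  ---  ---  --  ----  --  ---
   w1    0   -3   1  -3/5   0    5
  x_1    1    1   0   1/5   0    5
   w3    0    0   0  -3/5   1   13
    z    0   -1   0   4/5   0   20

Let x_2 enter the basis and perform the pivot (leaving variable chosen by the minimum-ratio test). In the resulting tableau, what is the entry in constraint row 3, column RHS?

Ratio test on column x_2 — row 1: entry -3 ≤ 0; row 2: 5/1 = 5; row 3: entry 0 ≤ 0. Minimum is 5 at row 2 (x_1 leaves); pivot element 1.
Divide row 2 by 1; eliminate column x_2 from the other rows.
Row 3 update in column RHS: 13 − 0·5 = 13.

13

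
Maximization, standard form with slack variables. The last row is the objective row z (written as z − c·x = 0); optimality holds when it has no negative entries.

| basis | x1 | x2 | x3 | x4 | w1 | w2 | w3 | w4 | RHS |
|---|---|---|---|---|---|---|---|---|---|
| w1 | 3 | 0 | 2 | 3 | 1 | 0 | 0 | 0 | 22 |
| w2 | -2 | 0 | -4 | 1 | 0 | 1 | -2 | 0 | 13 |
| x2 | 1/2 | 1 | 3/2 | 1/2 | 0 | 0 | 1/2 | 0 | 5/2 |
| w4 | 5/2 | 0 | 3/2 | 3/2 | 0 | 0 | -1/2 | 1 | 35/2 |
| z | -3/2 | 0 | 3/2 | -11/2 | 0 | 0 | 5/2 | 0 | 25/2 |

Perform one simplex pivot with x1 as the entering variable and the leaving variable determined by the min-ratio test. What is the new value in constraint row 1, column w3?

Ratio test on column x1 — row 1: 22/3 = 22/3; row 2: entry -2 ≤ 0; row 3: (5/2)/(1/2) = 5; row 4: (35/2)/(5/2) = 7. Minimum is 5 at row 3 (x2 leaves); pivot element 1/2.
Divide row 3 by 1/2; eliminate column x1 from the other rows.
Row 1 update in column w3: 0 − 3·1 = -3.

-3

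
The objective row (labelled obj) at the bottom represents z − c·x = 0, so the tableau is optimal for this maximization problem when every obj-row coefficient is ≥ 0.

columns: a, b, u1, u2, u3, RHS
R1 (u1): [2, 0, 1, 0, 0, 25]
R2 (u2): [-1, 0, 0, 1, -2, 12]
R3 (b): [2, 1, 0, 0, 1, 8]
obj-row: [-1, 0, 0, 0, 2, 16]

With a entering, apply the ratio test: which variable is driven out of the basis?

Column a entries and ratios — u1: 25/2 = 25/2; u2: -1 ≤ 0, skip; b: 8/2 = 4.
Smallest ratio is 4 in the row of b, so b leaves.

b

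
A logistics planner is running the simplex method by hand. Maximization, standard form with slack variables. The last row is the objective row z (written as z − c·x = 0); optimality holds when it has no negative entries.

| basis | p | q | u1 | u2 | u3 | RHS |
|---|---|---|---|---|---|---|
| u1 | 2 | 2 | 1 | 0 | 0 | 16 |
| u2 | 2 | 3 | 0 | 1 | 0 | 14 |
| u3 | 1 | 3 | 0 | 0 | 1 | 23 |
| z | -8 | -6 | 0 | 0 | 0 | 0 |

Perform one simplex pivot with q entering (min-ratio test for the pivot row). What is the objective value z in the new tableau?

Ratio test on column q — row 1: 16/2 = 8; row 2: 14/3 = 14/3; row 3: 23/3 = 23/3. Minimum is 14/3 at row 2 (u2 leaves); pivot element 3.
Pivot on row 2; the z-row RHS becomes 0 − (-6)·(14/3) = 28.

28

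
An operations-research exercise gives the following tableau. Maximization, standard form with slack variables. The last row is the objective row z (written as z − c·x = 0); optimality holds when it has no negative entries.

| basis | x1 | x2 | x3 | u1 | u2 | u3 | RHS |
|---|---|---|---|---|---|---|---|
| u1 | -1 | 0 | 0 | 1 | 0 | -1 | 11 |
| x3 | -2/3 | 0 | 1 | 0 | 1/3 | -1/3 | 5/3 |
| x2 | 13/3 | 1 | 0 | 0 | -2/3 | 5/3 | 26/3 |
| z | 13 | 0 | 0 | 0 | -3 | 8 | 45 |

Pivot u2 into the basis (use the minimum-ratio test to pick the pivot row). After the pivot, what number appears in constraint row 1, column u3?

Ratio test on column u2 — row 1: entry 0 ≤ 0; row 2: (5/3)/(1/3) = 5; row 3: entry -2/3 ≤ 0. Minimum is 5 at row 2 (x3 leaves); pivot element 1/3.
Divide row 2 by 1/3; eliminate column u2 from the other rows.
Row 1 update in column u3: -1 − 0·(-1) = -1.

-1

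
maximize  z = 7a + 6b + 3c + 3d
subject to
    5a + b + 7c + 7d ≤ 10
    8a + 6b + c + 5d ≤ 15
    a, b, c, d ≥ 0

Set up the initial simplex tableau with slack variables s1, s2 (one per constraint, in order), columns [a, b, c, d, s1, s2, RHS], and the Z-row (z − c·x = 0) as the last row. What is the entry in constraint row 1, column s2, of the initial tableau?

Slack s2 belongs to constraint 2; its column is the unit vector e_2, so the entry in row 1 is 0.

0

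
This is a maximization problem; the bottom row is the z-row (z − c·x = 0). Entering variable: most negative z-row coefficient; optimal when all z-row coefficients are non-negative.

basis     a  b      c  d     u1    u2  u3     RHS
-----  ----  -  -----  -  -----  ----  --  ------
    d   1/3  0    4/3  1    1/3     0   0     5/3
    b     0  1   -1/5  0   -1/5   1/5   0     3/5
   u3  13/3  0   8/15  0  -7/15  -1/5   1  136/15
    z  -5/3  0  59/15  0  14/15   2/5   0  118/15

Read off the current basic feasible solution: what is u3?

136/15

u3 is basic (row 3); its value is the RHS of that row, 136/15.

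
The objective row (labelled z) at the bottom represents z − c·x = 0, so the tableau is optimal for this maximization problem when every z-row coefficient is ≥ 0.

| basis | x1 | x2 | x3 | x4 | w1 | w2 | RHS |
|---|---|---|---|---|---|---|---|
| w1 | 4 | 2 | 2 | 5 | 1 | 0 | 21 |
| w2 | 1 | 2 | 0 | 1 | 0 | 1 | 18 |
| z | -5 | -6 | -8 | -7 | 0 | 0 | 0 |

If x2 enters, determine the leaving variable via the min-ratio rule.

Column x2 entries and ratios — w1: 21/2 = 21/2; w2: 18/2 = 9.
Smallest ratio is 9 in the row of w2, so w2 leaves.

w2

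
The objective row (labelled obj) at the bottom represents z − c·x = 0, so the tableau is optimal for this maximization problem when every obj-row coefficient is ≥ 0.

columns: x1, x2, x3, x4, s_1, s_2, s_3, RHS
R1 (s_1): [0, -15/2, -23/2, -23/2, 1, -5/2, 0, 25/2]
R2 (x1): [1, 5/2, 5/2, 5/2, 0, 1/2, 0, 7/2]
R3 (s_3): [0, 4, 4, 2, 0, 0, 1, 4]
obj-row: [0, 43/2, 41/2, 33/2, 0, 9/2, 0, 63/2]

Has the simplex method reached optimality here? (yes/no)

Every obj-row coefficient is ≥ 0, so the tableau is optimal.

yes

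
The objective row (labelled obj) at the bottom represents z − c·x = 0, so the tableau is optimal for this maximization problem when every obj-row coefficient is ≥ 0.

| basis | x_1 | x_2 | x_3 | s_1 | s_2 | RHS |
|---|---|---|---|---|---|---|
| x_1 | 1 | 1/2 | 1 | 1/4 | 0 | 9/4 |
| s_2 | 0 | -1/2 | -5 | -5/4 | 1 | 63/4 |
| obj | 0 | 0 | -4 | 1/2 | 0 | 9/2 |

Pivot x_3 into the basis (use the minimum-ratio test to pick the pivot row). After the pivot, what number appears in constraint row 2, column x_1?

5

Ratio test on column x_3 — row 1: (9/4)/1 = 9/4; row 2: entry -5 ≤ 0. Minimum is 9/4 at row 1 (x_1 leaves); pivot element 1.
Divide row 1 by 1; eliminate column x_3 from the other rows.
Row 2 update in column x_1: 0 − (-5)·1 = 5.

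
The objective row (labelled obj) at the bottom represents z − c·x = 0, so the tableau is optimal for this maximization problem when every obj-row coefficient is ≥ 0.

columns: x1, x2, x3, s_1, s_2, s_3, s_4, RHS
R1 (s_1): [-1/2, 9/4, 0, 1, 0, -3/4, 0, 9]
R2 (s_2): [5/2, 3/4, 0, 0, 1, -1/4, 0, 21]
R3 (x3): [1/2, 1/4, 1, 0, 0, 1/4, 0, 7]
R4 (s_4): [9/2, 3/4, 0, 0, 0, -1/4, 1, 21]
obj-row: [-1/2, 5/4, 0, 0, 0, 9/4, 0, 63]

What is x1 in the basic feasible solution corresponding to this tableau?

0

x1 is not in the basis, so in the current basic feasible solution x1 = 0.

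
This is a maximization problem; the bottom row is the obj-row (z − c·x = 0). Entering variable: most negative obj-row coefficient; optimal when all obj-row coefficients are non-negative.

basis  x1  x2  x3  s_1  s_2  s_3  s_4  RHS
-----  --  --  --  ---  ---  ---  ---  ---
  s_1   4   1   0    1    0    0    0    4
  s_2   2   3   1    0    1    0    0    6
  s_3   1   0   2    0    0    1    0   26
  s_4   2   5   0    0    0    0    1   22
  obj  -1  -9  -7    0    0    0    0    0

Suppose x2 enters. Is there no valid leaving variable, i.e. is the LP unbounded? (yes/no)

Column x2 has positive entries in row(s) 1, 2, 4, so the ratio test bounds it — not unbounded.

no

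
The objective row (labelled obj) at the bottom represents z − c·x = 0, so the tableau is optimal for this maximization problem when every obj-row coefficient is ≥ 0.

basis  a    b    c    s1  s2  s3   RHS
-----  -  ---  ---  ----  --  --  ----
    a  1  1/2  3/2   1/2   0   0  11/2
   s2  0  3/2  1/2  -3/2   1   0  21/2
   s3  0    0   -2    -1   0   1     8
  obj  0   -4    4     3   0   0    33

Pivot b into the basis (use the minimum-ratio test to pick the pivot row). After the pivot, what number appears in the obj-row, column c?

16/3

Ratio test on column b — row 1: (11/2)/(1/2) = 11; row 2: (21/2)/(3/2) = 7; row 3: entry 0 ≤ 0. Minimum is 7 at row 2 (s2 leaves); pivot element 3/2.
Divide row 2 by 3/2; eliminate column b from the other rows.
obj-row update in column c: 4 − (-4)·(1/3) = 16/3.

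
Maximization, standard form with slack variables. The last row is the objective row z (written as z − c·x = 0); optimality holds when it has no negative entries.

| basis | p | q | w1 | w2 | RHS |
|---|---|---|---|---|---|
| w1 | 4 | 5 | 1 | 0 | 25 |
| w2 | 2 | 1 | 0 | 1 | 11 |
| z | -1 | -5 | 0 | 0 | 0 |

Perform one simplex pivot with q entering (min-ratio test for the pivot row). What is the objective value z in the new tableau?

25

Ratio test on column q — row 1: 25/5 = 5; row 2: 11/1 = 11. Minimum is 5 at row 1 (w1 leaves); pivot element 5.
Pivot on row 1; the z-row RHS becomes 0 − (-5)·5 = 25.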